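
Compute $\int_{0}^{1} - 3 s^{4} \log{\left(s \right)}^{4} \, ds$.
$- \frac{72}{3125}$

Start from the elementary integral
$$J(a) = \int_{0}^{1} - 3 s^{a} \, ds = - \frac{3}{a + 1}.$$

Differentiating under the integral sign brings down a factor of $\ln s$:
$$\frac{dJ}{da} = \int_{0}^{1} - 3 s^{a} \log{\left(s \right)} \, ds = \frac{3}{\left(a + 1\right)^{2}}.$$

Repeating $4$ times in total — each differentiation brings down another $\ln s$ — gives
$$\frac{d^{4}J}{da^{4}} = \int_{0}^{1} - 3 s^{a} \log{\left(s \right)}^{4} \, ds = - \frac{72}{\left(a + 1\right)^{5}},$$
and the integrand here is exactly the target integrand, so $I = - \frac{72}{\left(a + 1\right)^{5}}$.

Setting $a = 4$:
$$I = - \frac{72}{3125}.$$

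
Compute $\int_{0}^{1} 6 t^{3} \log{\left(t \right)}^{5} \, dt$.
$- \frac{45}{256}$

Consider the simpler parametrised integral
$$J(a) = \int_{0}^{1} 6 t^{a} \, dt = \frac{6}{a + 1}.$$

Differentiating under the integral sign brings down a factor of $\ln t$:
$$\frac{dJ}{da} = \int_{0}^{1} 6 t^{a} \log{\left(t \right)} \, dt = - \frac{6}{\left(a + 1\right)^{2}}.$$

Repeating $5$ times in total — each differentiation brings down another $\ln t$ — gives
$$\frac{d^{5}J}{da^{5}} = \int_{0}^{1} 6 t^{a} \log{\left(t \right)}^{5} \, dt = - \frac{720}{\left(a + 1\right)^{6}},$$
and the integrand here is exactly the target integrand, so $I = - \frac{720}{\left(a + 1\right)^{6}}$.

Setting $a = 3$:
$$I = - \frac{45}{256}.$$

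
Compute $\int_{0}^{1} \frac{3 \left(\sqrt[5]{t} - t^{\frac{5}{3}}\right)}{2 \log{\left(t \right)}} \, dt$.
$\log{\left(\frac{27 \sqrt{5}}{200} \right)}$

Replace the exponent $\frac{1}{5}$ by a parameter $a$: let $I(a) = \int_{0}^{1} \frac{3 \left(- t^{\frac{5}{3}} + t^{a}\right)}{2 \log{\left(t \right)}} \, dt$.

Since $\dfrac{\partial}{\partial a}\,t^{a} = t^{a} \ln t$, the $\ln t$ in the denominator cancels and
$$\frac{dI}{da} = \int_{0}^{1} \frac{3}{2} t^{a} \, dt = \frac{3}{2} \left[\frac{t^{a+1}}{a+1}\right]_0^1 = \frac{3}{2 \left(a + 1\right)}.$$

Integrating with respect to $a$ gives $I(a) = \log{\left(\frac{3 \sqrt{6} \left(a + 1\right)^{\frac{3}{2}}}{32} \right)} + C$.

At $a = \frac{5}{3}$ the integrand is identically $0$, so $I(\frac{5}{3}) = 0$. The closed form gives $0$, hence $C = 0$.

Setting $a = \frac{1}{5}$:
$$I = \log{\left(\frac{27 \sqrt{5}}{200} \right)}.$$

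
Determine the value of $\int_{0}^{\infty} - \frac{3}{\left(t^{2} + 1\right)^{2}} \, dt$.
$- \frac{3 \pi}{4}$

Start from the standard arctangent integral
$$J(a) = \int_{0}^{\infty} - \frac{3}{a^{2} + t^{2}} \, dt = - \frac{3 \pi}{2 a}.$$

Differentiating under the integral sign with respect to $a$,
$$\frac{dJ}{da} = \int_{0}^{\infty} \frac{6 a}{\left(a^{2} + t^{2}\right)^{2}} \, dt = \frac{3 \pi}{2 a^{2}},$$
so $\int_{0}^{\infty} - \frac{3}{\left(a^{2} + t^{2}\right)^{2}} \, dt = - \frac{3 \pi}{4 a^{3}}$.

Setting $a = 1$:
$$I = - \frac{3 \pi}{4}.$$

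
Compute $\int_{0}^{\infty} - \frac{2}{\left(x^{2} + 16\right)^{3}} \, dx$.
$- \frac{3 \pi}{8192}$

Begin with the known result
$$J(a) = \int_{0}^{\infty} - \frac{2}{a^{2} + x^{2}} \, dx = - \frac{\pi}{a}.$$

Differentiating under the integral sign with respect to $a$,
$$\frac{dJ}{da} = \int_{0}^{\infty} \frac{4 a}{\left(a^{2} + x^{2}\right)^{2}} \, dx = \frac{\pi}{a^{2}},$$
so $\int_{0}^{\infty} - \frac{2}{\left(a^{2} + x^{2}\right)^{2}} \, dx = - \frac{\pi}{2 a^{3}}$.

Repeating — each differentiation of $1/(x^2+a^2)^j$ produces $-2ja/(x^2+a^2)^{j+1}$ — and dividing through by $-2ja$ at each step yields, after $2$ differentiations in total,
$$\int_{0}^{\infty} - \frac{2}{\left(a^{2} + x^{2}\right)^{3}} \, dx = - \frac{3 \pi}{8 a^{5}}.$$

Setting $a = 4$:
$$I = - \frac{3 \pi}{8192}.$$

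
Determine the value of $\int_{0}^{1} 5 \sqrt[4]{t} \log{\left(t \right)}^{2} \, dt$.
$\frac{128}{25}$

Start from the elementary integral
$$J(a) = \int_{0}^{1} 5 t^{a} \, dt = \frac{5}{a + 1}.$$

Differentiating under the integral sign brings down a factor of $\ln t$:
$$\frac{dJ}{da} = \int_{0}^{1} 5 t^{a} \log{\left(t \right)} \, dt = - \frac{5}{\left(a + 1\right)^{2}}.$$

Repeating twice in total — each differentiation brings down another $\ln t$ — gives
$$\frac{d^{2}J}{da^{2}} = \int_{0}^{1} 5 t^{a} \log{\left(t \right)}^{2} \, dt = \frac{10}{\left(a + 1\right)^{3}},$$
and the integrand here is exactly the target integrand, so $I = \frac{10}{\left(a + 1\right)^{3}}$.

Setting $a = \frac{1}{4}$:
$$I = \frac{128}{25}.$$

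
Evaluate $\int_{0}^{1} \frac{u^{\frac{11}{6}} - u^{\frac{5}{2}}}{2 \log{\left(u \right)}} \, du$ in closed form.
$\log{\left(\frac{\sqrt{357}}{21} \right)}$

Introduce a parameter $a$ in the exponent: let $I(a) = \int_{0}^{1} \frac{u^{\frac{11}{6}} - u^{a}}{2 \log{\left(u \right)}} \, du$.

Since $\dfrac{\partial}{\partial a}\,u^{a} = u^{a} \ln u$, the $\ln u$ in the denominator cancels and
$$\frac{dI}{da} = \int_{0}^{1} - \frac{1}{2} u^{a} \, du = - \frac{1}{2} \left[\frac{u^{a+1}}{a+1}\right]_0^1 = - \frac{1}{2 a + 2}.$$

Integrating with respect to $a$ gives $I(a) = - \frac{\log{\left(a + 1 \right)}}{2} - \frac{\log{\left(6 \right)}}{2} + \frac{\log{\left(17 \right)}}{2} + C$.

At $a = \frac{11}{6}$ the integrand is identically $0$, so $I(\frac{11}{6}) = 0$. The closed form gives $0$, hence $C = 0$.

Setting $a = \frac{5}{2}$:
$$I = \log{\left(\frac{\sqrt{357}}{21} \right)}.$$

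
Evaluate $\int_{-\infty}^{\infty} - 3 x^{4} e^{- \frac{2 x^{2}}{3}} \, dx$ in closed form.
$- \frac{81 \sqrt{6} \sqrt{\pi}}{32}$

Begin with the known integral
$$J(a) = \int_{-\infty}^{\infty} - 3 e^{- a x^{2}} \, dx = - \frac{3 \sqrt{\pi}}{\sqrt{a}}.$$

Differentiating under the integral sign brings down a factor of $(-x^2)$:
$$\frac{dJ}{da} = \int_{-\infty}^{\infty} 3 x^{2} e^{- a x^{2}} \, dx = \frac{3 \sqrt{\pi}}{2 a^{\frac{3}{2}}}.$$

Repeating twice in total — each differentiation brings down another $(-x^2)$ — gives
$$\frac{d^{2}J}{da^{2}} = \int_{-\infty}^{\infty} - 3 x^{4} e^{- a x^{2}} \, dx = - \frac{9 \sqrt{\pi}}{4 a^{\frac{5}{2}}},$$
and the integrand here is exactly the target integrand, so $I = - \frac{9 \sqrt{\pi}}{4 a^{\frac{5}{2}}}$.

Setting $a = \frac{2}{3}$:
$$I = - \frac{81 \sqrt{6} \sqrt{\pi}}{32}.$$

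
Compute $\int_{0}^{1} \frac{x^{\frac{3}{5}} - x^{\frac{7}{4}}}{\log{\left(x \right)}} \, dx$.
$- \log{\left(\frac{55}{32} \right)}$

Replace the exponent $\frac{7}{4}$ by a parameter $a$: let $I(a) = \int_{0}^{1} \frac{x^{\frac{3}{5}} - x^{a}}{\log{\left(x \right)}} \, dx$.

Since $\dfrac{\partial}{\partial a}\,x^{a} = x^{a} \ln x$, the $\ln x$ in the denominator cancels and
$$\frac{dI}{da} = \int_{0}^{1} -1 x^{a} \, dx = -1 \left[\frac{x^{a+1}}{a+1}\right]_0^1 = - \frac{1}{a + 1}.$$

Integrating with respect to $a$ gives $I(a) = - \log{\left(\frac{5 a}{8} + \frac{5}{8} \right)} + C$.

At $a = \frac{3}{5}$ the integrand is identically $0$, so $I(\frac{3}{5}) = 0$. The closed form gives $0$, hence $C = 0$.

Setting $a = \frac{7}{4}$:
$$I = - \log{\left(\frac{55}{32} \right)}.$$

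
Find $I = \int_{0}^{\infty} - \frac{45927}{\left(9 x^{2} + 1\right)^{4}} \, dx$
$- \frac{76545 \pi}{32}$

Recall the elementary integral
$$J(a) = \int_{0}^{\infty} - \frac{7}{a^{2} + x^{2}} \, dx = - \frac{7 \pi}{2 a}.$$

Differentiating under the integral sign with respect to $a$,
$$\frac{dJ}{da} = \int_{0}^{\infty} \frac{14 a}{\left(a^{2} + x^{2}\right)^{2}} \, dx = \frac{7 \pi}{2 a^{2}},$$
so $\int_{0}^{\infty} - \frac{7}{\left(a^{2} + x^{2}\right)^{2}} \, dx = - \frac{7 \pi}{4 a^{3}}$.

Repeating — each differentiation of $1/(x^2+a^2)^j$ produces $-2ja/(x^2+a^2)^{j+1}$ — and dividing through by $-2ja$ at each step yields, after $3$ differentiations in total,
$$\int_{0}^{\infty} - \frac{7}{\left(a^{2} + x^{2}\right)^{4}} \, dx = - \frac{35 \pi}{32 a^{7}}.$$

Setting $a = \frac{1}{3}$:
$$I = - \frac{76545 \pi}{32}.$$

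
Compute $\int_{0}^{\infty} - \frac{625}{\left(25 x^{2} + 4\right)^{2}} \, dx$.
$- \frac{125 \pi}{32}$

Begin with the known result
$$J(a) = \int_{0}^{\infty} - \frac{1}{a^{2} + x^{2}} \, dx = - \frac{\pi}{2 a}.$$

Differentiating under the integral sign with respect to $a$,
$$\frac{dJ}{da} = \int_{0}^{\infty} \frac{2 a}{\left(a^{2} + x^{2}\right)^{2}} \, dx = \frac{\pi}{2 a^{2}},$$
so $\int_{0}^{\infty} - \frac{1}{\left(a^{2} + x^{2}\right)^{2}} \, dx = - \frac{\pi}{4 a^{3}}$.

Setting $a = \frac{2}{5}$:
$$I = - \frac{125 \pi}{32}.$$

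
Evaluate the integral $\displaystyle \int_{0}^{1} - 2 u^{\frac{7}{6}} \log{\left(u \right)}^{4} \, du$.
$- \frac{373248}{371293}$

Consider the simpler parametrised integral
$$J(a) = \int_{0}^{1} - 2 u^{a} \, du = - \frac{2}{a + 1}.$$

Differentiating under the integral sign brings down a factor of $\ln u$:
$$\frac{dJ}{da} = \int_{0}^{1} - 2 u^{a} \log{\left(u \right)} \, du = \frac{2}{\left(a + 1\right)^{2}}.$$

Repeating $4$ times in total — each differentiation brings down another $\ln u$ — gives
$$\frac{d^{4}J}{da^{4}} = \int_{0}^{1} - 2 u^{a} \log{\left(u \right)}^{4} \, du = - \frac{48}{\left(a + 1\right)^{5}},$$
and the integrand here is exactly the target integrand, so $I = - \frac{48}{\left(a + 1\right)^{5}}$.

Setting $a = \frac{7}{6}$:
$$I = - \frac{373248}{371293}.$$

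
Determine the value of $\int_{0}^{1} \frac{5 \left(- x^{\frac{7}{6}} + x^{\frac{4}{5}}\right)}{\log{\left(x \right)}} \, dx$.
$\log{\left(\frac{459165024}{1160290625} \right)}$

Introduce a parameter $a$ in the exponent: let $I(a) = \int_{0}^{1} \frac{5 \left(- x^{\frac{7}{6}} + x^{a}\right)}{\log{\left(x \right)}} \, dx$.

Since $\dfrac{\partial}{\partial a}\,x^{a} = x^{a} \ln x$, the $\ln x$ in the denominator cancels and
$$\frac{dI}{da} = \int_{0}^{1} 5 x^{a} \, dx = 5 \left[\frac{x^{a+1}}{a+1}\right]_0^1 = \frac{5}{a + 1}.$$

Integrating with respect to $a$ gives $I(a) = \log{\left(\frac{7776 \left(a + 1\right)^{5}}{371293} \right)} + C$.

At $a = \frac{7}{6}$ the integrand is identically $0$, so $I(\frac{7}{6}) = 0$. The closed form gives $0$, hence $C = 0$.

Setting $a = \frac{4}{5}$:
$$I = \log{\left(\frac{459165024}{1160290625} \right)}.$$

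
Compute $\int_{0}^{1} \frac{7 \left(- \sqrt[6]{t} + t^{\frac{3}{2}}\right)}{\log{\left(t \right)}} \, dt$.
$\log{\left(\frac{170859375}{823543} \right)}$

Consider the one-parameter family: let $I(a) = \int_{0}^{1} \frac{7 \left(- \sqrt[6]{t} + t^{a}\right)}{\log{\left(t \right)}} \, dt$.

Since $\dfrac{\partial}{\partial a}\,t^{a} = t^{a} \ln t$, the $\ln t$ in the denominator cancels and
$$\frac{dI}{da} = \int_{0}^{1} 7 t^{a} \, dt = 7 \left[\frac{t^{a+1}}{a+1}\right]_0^1 = \frac{7}{a + 1}.$$

Integrating with respect to $a$ gives $I(a) = \log{\left(\frac{279936 \left(a + 1\right)^{7}}{823543} \right)} + C$.

At $a = \frac{1}{6}$ the integrand is identically $0$, so $I(\frac{1}{6}) = 0$. The closed form gives $0$, hence $C = 0$.

Setting $a = \frac{3}{2}$:
$$I = \log{\left(\frac{170859375}{823543} \right)}.$$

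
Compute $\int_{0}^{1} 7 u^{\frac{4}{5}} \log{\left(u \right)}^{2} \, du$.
$\frac{1750}{729}$

Consider the simpler parametrised integral
$$J(a) = \int_{0}^{1} 7 u^{a} \, du = \frac{7}{a + 1}.$$

Differentiating under the integral sign brings down a factor of $\ln u$:
$$\frac{dJ}{da} = \int_{0}^{1} 7 u^{a} \log{\left(u \right)} \, du = - \frac{7}{\left(a + 1\right)^{2}}.$$

Repeating twice in total — each differentiation brings down another $\ln u$ — gives
$$\frac{d^{2}J}{da^{2}} = \int_{0}^{1} 7 u^{a} \log{\left(u \right)}^{2} \, du = \frac{14}{\left(a + 1\right)^{3}},$$
and the integrand here is exactly the target integrand, so $I = \frac{14}{\left(a + 1\right)^{3}}$.

Setting $a = \frac{4}{5}$:
$$I = \frac{1750}{729}.$$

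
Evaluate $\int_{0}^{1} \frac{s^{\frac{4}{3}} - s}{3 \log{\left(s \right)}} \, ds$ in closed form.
$- \frac{\log{\left(3 \right)}}{3} - \frac{\log{\left(2 \right)}}{3} + \frac{\log{\left(7 \right)}}{3}$

Replace the exponent $1$ by a parameter $a$: let $I(a) = \int_{0}^{1} \frac{s^{\frac{4}{3}} - s^{a}}{3 \log{\left(s \right)}} \, ds$.

Since $\dfrac{\partial}{\partial a}\,s^{a} = s^{a} \ln s$, the $\ln s$ in the denominator cancels and
$$\frac{dI}{da} = \int_{0}^{1} - \frac{1}{3} s^{a} \, ds = - \frac{1}{3} \left[\frac{s^{a+1}}{a+1}\right]_0^1 = - \frac{1}{3 a + 3}.$$

Integrating with respect to $a$ gives $I(a) = - \frac{\log{\left(a + 1 \right)}}{3} - \frac{\log{\left(3 \right)}}{3} + \frac{\log{\left(7 \right)}}{3} + C$.

At $a = \frac{4}{3}$ the integrand is identically $0$, so $I(\frac{4}{3}) = 0$. The closed form gives $0$, hence $C = 0$.

Setting $a = 1$:
$$I = - \frac{\log{\left(3 \right)}}{3} - \frac{\log{\left(2 \right)}}{3} + \frac{\log{\left(7 \right)}}{3}.$$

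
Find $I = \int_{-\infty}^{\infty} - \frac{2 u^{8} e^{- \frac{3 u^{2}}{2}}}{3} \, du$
$- \frac{70 \sqrt{6} \sqrt{\pi}}{243}$

Begin with the known integral
$$J(a) = \int_{-\infty}^{\infty} - \frac{2 e^{- a u^{2}}}{3} \, du = - \frac{2 \sqrt{\pi}}{3 \sqrt{a}}.$$

Differentiating under the integral sign brings down a factor of $(-u^2)$:
$$\frac{dJ}{da} = \int_{-\infty}^{\infty} \frac{2 u^{2} e^{- a u^{2}}}{3} \, du = \frac{\sqrt{\pi}}{3 a^{\frac{3}{2}}}.$$

Repeating $4$ times in total — each differentiation brings down another $(-u^2)$ — gives
$$\frac{d^{4}J}{da^{4}} = \int_{-\infty}^{\infty} - \frac{2 u^{8} e^{- a u^{2}}}{3} \, du = - \frac{35 \sqrt{\pi}}{8 a^{\frac{9}{2}}},$$
and the integrand here is exactly the target integrand, so $I = - \frac{35 \sqrt{\pi}}{8 a^{\frac{9}{2}}}$.

Setting $a = \frac{3}{2}$:
$$I = - \frac{70 \sqrt{6} \sqrt{\pi}}{243}.$$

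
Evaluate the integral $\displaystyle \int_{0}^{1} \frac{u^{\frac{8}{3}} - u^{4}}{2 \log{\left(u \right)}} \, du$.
$\log{\left(\frac{\sqrt{165}}{15} \right)}$

Replace the exponent $4$ by a parameter $a$: let $I(a) = \int_{0}^{1} \frac{u^{\frac{8}{3}} - u^{a}}{2 \log{\left(u \right)}} \, du$.

Since $\dfrac{\partial}{\partial a}\,u^{a} = u^{a} \ln u$, the $\ln u$ in the denominator cancels and
$$\frac{dI}{da} = \int_{0}^{1} - \frac{1}{2} u^{a} \, du = - \frac{1}{2} \left[\frac{u^{a+1}}{a+1}\right]_0^1 = - \frac{1}{2 a + 2}.$$

Integrating with respect to $a$ gives $I(a) = - \frac{\log{\left(a + 1 \right)}}{2} - \frac{\log{\left(3 \right)}}{2} + \frac{\log{\left(11 \right)}}{2} + C$.

At $a = \frac{8}{3}$ the integrand is identically $0$, so $I(\frac{8}{3}) = 0$. The closed form gives $0$, hence $C = 0$.

Setting $a = 4$:
$$I = \log{\left(\frac{\sqrt{165}}{15} \right)}.$$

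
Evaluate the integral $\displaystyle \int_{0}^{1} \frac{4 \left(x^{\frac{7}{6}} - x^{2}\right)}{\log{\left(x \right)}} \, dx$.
$\log{\left(\frac{28561}{104976} \right)}$

Introduce a parameter $a$ in the exponent: let $I(a) = \int_{0}^{1} \frac{4 \left(- x^{2} + x^{a}\right)}{\log{\left(x \right)}} \, dx$.

Since $\dfrac{\partial}{\partial a}\,x^{a} = x^{a} \ln x$, the $\ln x$ in the denominator cancels and
$$\frac{dI}{da} = \int_{0}^{1} 4 x^{a} \, dx = 4 \left[\frac{x^{a+1}}{a+1}\right]_0^1 = \frac{4}{a + 1}.$$

Integrating with respect to $a$ gives $I(a) = \log{\left(\frac{\left(a + 1\right)^{4}}{81} \right)} + C$.

At $a = 2$ the integrand is identically $0$, so $I(2) = 0$. The closed form gives $0$, hence $C = 0$.

Setting $a = \frac{7}{6}$:
$$I = \log{\left(\frac{28561}{104976} \right)}.$$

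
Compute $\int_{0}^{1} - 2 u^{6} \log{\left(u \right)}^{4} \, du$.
$- \frac{48}{16807}$

Start from the elementary integral
$$J(a) = \int_{0}^{1} - 2 u^{a} \, du = - \frac{2}{a + 1}.$$

Differentiating under the integral sign brings down a factor of $\ln u$:
$$\frac{dJ}{da} = \int_{0}^{1} - 2 u^{a} \log{\left(u \right)} \, du = \frac{2}{\left(a + 1\right)^{2}}.$$

Repeating $4$ times in total — each differentiation brings down another $\ln u$ — gives
$$\frac{d^{4}J}{da^{4}} = \int_{0}^{1} - 2 u^{a} \log{\left(u \right)}^{4} \, du = - \frac{48}{\left(a + 1\right)^{5}},$$
and the integrand here is exactly the target integrand, so $I = - \frac{48}{\left(a + 1\right)^{5}}$.

Setting $a = 6$:
$$I = - \frac{48}{16807}.$$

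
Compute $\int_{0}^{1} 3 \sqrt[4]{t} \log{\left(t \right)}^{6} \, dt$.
$\frac{7077888}{15625}$

Start from the elementary integral
$$J(a) = \int_{0}^{1} 3 t^{a} \, dt = \frac{3}{a + 1}.$$

Differentiating under the integral sign brings down a factor of $\ln t$:
$$\frac{dJ}{da} = \int_{0}^{1} 3 t^{a} \log{\left(t \right)} \, dt = - \frac{3}{\left(a + 1\right)^{2}}.$$

Repeating $6$ times in total — each differentiation brings down another $\ln t$ — gives
$$\frac{d^{6}J}{da^{6}} = \int_{0}^{1} 3 t^{a} \log{\left(t \right)}^{6} \, dt = \frac{2160}{\left(a + 1\right)^{7}},$$
and the integrand here is exactly the target integrand, so $I = \frac{2160}{\left(a + 1\right)^{7}}$.

Setting $a = \frac{1}{4}$:
$$I = \frac{7077888}{15625}.$$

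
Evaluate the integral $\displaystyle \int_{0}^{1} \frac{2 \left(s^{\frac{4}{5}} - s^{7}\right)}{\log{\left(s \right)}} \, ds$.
$\log{\left(\frac{81}{1600} \right)}$

Consider the one-parameter family: let $I(a) = \int_{0}^{1} \frac{2 \left(- s^{7} + s^{a}\right)}{\log{\left(s \right)}} \, ds$.

Since $\dfrac{\partial}{\partial a}\,s^{a} = s^{a} \ln s$, the $\ln s$ in the denominator cancels and
$$\frac{dI}{da} = \int_{0}^{1} 2 s^{a} \, ds = 2 \left[\frac{s^{a+1}}{a+1}\right]_0^1 = \frac{2}{a + 1}.$$

Integrating with respect to $a$ gives $I(a) = \log{\left(\frac{\left(a + 1\right)^{2}}{64} \right)} + C$.

At $a = 7$ the integrand is identically $0$, so $I(7) = 0$. The closed form gives $0$, hence $C = 0$.

Setting $a = \frac{4}{5}$:
$$I = \log{\left(\frac{81}{1600} \right)}.$$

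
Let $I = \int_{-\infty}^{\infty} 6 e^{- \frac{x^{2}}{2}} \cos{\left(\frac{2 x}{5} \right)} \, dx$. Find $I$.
$\frac{6 \sqrt{2} \sqrt{\pi}}{e^{\frac{2}{25}}}$

Let $b$ denote the cosine frequency and define $I(b) = \int_{-\infty}^{\infty} 6 e^{- \frac{x^{2}}{2}} \cos{\left(b x \right)} \, dx$.

Differentiating under the integral sign,
$$I'(b) = \int_{-\infty}^{\infty} - 6 x e^{- \frac{x^{2}}{2}} \sin{\left(b x \right)} \, dx.$$

Integrate $\int_{-\infty}^{\infty} x \sin(b x)\, e^{- \frac{x^{2}}{2}}\, dx$ by parts with $u = \sin(b x)$ and $dv = x\, e^{- \frac{x^{2}}{2}}\, dx$, giving $v = - e^{- \frac{x^{2}}{2}}$. The boundary term vanishes and
$$\int_{-\infty}^{\infty} x \sin(b x)\, e^{- \frac{x^{2}}{2}}\, dx = b \int_{-\infty}^{\infty} \cos(b x)\, e^{- \frac{x^{2}}{2}}\, dx,$$
so $I'(b) = - b\, I(b)$.

This is a separable first-order ODE; solving with the initial condition $I(0) = \int_{-\infty}^{\infty} 6 e^{- \frac{x^{2}}{2}}\,dx = 6 \sqrt{2} \sqrt{\pi}$ gives
$$I(b) = 6 \sqrt{2} \sqrt{\pi} e^{- \frac{b^{2}}{2}}.$$

Setting $b = \frac{2}{5}$:
$$I = \frac{6 \sqrt{2} \sqrt{\pi}}{e^{\frac{2}{25}}}.$$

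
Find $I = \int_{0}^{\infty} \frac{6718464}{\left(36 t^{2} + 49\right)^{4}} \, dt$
$\frac{174960 \pi}{823543}$

Recall the elementary integral
$$J(a) = \int_{0}^{\infty} \frac{4}{a^{2} + t^{2}} \, dt = \frac{2 \pi}{a}.$$

Differentiating under the integral sign with respect to $a$,
$$\frac{dJ}{da} = \int_{0}^{\infty} - \frac{8 a}{\left(a^{2} + t^{2}\right)^{2}} \, dt = - \frac{2 \pi}{a^{2}},$$
so $\int_{0}^{\infty} \frac{4}{\left(a^{2} + t^{2}\right)^{2}} \, dt = \frac{\pi}{a^{3}}$.

Repeating — each differentiation of $1/(t^2+a^2)^j$ produces $-2ja/(t^2+a^2)^{j+1}$ — and dividing through by $-2ja$ at each step yields, after $3$ differentiations in total,
$$\int_{0}^{\infty} \frac{4}{\left(a^{2} + t^{2}\right)^{4}} \, dt = \frac{5 \pi}{8 a^{7}}.$$

Setting $a = \frac{7}{6}$:
$$I = \frac{174960 \pi}{823543}.$$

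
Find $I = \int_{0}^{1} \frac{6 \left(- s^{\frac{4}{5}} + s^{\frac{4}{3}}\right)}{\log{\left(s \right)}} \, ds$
$- \log{\left(\frac{387420489}{1838265625} \right)}$

Introduce a parameter $a$ in the exponent: let $I(a) = \int_{0}^{1} \frac{6 \left(s^{\frac{4}{3}} - s^{a}\right)}{\log{\left(s \right)}} \, ds$.

Since $\dfrac{\partial}{\partial a}\,s^{a} = s^{a} \ln s$, the $\ln s$ in the denominator cancels and
$$\frac{dI}{da} = \int_{0}^{1} -6 s^{a} \, ds = -6 \left[\frac{s^{a+1}}{a+1}\right]_0^1 = - \frac{6}{a + 1}.$$

Integrating with respect to $a$ gives $I(a) = - \log{\left(\frac{729 \left(a + 1\right)^{6}}{117649} \right)} + C$.

At $a = \frac{4}{3}$ the integrand is identically $0$, so $I(\frac{4}{3}) = 0$. The closed form gives $0$, hence $C = 0$.

Setting $a = \frac{4}{5}$:
$$I = - \log{\left(\frac{387420489}{1838265625} \right)}.$$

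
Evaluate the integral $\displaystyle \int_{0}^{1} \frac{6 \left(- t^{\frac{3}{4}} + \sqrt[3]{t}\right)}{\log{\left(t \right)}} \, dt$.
$\log{\left(\frac{16777216}{85766121} \right)}$

Replace the exponent $\frac{1}{3}$ by a parameter $a$: let $I(a) = \int_{0}^{1} \frac{6 \left(- t^{\frac{3}{4}} + t^{a}\right)}{\log{\left(t \right)}} \, dt$.

Since $\dfrac{\partial}{\partial a}\,t^{a} = t^{a} \ln t$, the $\ln t$ in the denominator cancels and
$$\frac{dI}{da} = \int_{0}^{1} 6 t^{a} \, dt = 6 \left[\frac{t^{a+1}}{a+1}\right]_0^1 = \frac{6}{a + 1}.$$

Integrating with respect to $a$ gives $I(a) = \log{\left(\frac{4096 \left(a + 1\right)^{6}}{117649} \right)} + C$.

At $a = \frac{3}{4}$ the integrand is identically $0$, so $I(\frac{3}{4}) = 0$. The closed form gives $0$, hence $C = 0$.

Setting $a = \frac{1}{3}$:
$$I = \log{\left(\frac{16777216}{85766121} \right)}.$$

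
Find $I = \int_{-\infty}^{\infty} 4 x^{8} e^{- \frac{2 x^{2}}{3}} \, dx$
$\frac{8505 \sqrt{6} \sqrt{\pi}}{128}$

Start from the elementary integral
$$J(a) = \int_{-\infty}^{\infty} 4 e^{- a x^{2}} \, dx = \frac{4 \sqrt{\pi}}{\sqrt{a}}.$$

Differentiating under the integral sign brings down a factor of $(-x^2)$:
$$\frac{dJ}{da} = \int_{-\infty}^{\infty} - 4 x^{2} e^{- a x^{2}} \, dx = - \frac{2 \sqrt{\pi}}{a^{\frac{3}{2}}}.$$

Repeating $4$ times in total — each differentiation brings down another $(-x^2)$ — gives
$$\frac{d^{4}J}{da^{4}} = \int_{-\infty}^{\infty} 4 x^{8} e^{- a x^{2}} \, dx = \frac{105 \sqrt{\pi}}{4 a^{\frac{9}{2}}},$$
and the integrand here is exactly the target integrand, so $I = \frac{105 \sqrt{\pi}}{4 a^{\frac{9}{2}}}$.

Setting $a = \frac{2}{3}$:
$$I = \frac{8505 \sqrt{6} \sqrt{\pi}}{128}.$$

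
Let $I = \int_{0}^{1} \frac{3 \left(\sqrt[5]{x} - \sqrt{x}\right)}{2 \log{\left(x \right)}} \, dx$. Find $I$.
$- \frac{3 \log{\left(5 \right)}}{2} + 3 \log{\left(2 \right)}$

Replace the exponent $\frac{1}{2}$ by a parameter $a$: let $I(a) = \int_{0}^{1} \frac{3 \left(\sqrt[5]{x} - x^{a}\right)}{2 \log{\left(x \right)}} \, dx$.

Since $\dfrac{\partial}{\partial a}\,x^{a} = x^{a} \ln x$, the $\ln x$ in the denominator cancels and
$$\frac{dI}{da} = \int_{0}^{1} - \frac{3}{2} x^{a} \, dx = - \frac{3}{2} \left[\frac{x^{a+1}}{a+1}\right]_0^1 = - \frac{3}{2 a + 2}.$$

Integrating with respect to $a$ gives $I(a) = - \log{\left(\frac{5 \sqrt{30} \left(a + 1\right)^{\frac{3}{2}}}{36} \right)} + C$.

At $a = \frac{1}{5}$ the integrand is identically $0$, so $I(\frac{1}{5}) = 0$. The closed form gives $0$, hence $C = 0$.

Setting $a = \frac{1}{2}$:
$$I = - \frac{3 \log{\left(5 \right)}}{2} + 3 \log{\left(2 \right)}.$$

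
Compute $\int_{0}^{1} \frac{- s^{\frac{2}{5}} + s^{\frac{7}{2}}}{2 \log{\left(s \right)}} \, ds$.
$\log{\left(\frac{3 \sqrt{70}}{14} \right)}$

Introduce a parameter $a$ in the exponent: let $I(a) = \int_{0}^{1} \frac{s^{\frac{7}{2}} - s^{a}}{2 \log{\left(s \right)}} \, ds$.

Since $\dfrac{\partial}{\partial a}\,s^{a} = s^{a} \ln s$, the $\ln s$ in the denominator cancels and
$$\frac{dI}{da} = \int_{0}^{1} - \frac{1}{2} s^{a} \, ds = - \frac{1}{2} \left[\frac{s^{a+1}}{a+1}\right]_0^1 = - \frac{1}{2 a + 2}.$$

Integrating with respect to $a$ gives $I(a) = - \frac{\log{\left(a + 1 \right)}}{2} - \frac{\log{\left(2 \right)}}{2} + \log{\left(3 \right)} + C$.

At $a = \frac{7}{2}$ the integrand is identically $0$, so $I(\frac{7}{2}) = 0$. The closed form gives $0$, hence $C = 0$.

Setting $a = \frac{2}{5}$:
$$I = \log{\left(\frac{3 \sqrt{70}}{14} \right)}.$$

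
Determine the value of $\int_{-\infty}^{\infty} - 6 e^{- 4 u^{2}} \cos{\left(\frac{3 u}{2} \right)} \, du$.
$- \frac{3 \sqrt{\pi}}{e^{\frac{9}{64}}}$

Treat the cosine frequency as a parameter and define $I(b) = \int_{-\infty}^{\infty} - 6 e^{- 4 u^{2}} \cos{\left(b u \right)} \, du$.

Differentiating under the integral sign,
$$I'(b) = \int_{-\infty}^{\infty} 6 u e^{- 4 u^{2}} \sin{\left(b u \right)} \, du.$$

Integrate $\int_{-\infty}^{\infty} u \sin(b u)\, e^{- 4 u^{2}}\, du$ by parts with $w = \sin(b u)$ and $dv = u\, e^{- 4 u^{2}}\, du$, giving $v = - \frac{e^{- 4 u^{2}}}{8}$. The boundary term vanishes and
$$\int_{-\infty}^{\infty} u \sin(b u)\, e^{- 4 u^{2}}\, du = \frac{b}{8} \int_{-\infty}^{\infty} \cos(b u)\, e^{- 4 u^{2}}\, du,$$
so $I'(b) = - \frac{b}{8}\, I(b)$.

This is a separable first-order ODE; solving with the initial condition $I(0) = \int_{-\infty}^{\infty} - 6 e^{- 4 u^{2}}\,du = - 3 \sqrt{\pi}$ gives
$$I(b) = - 3 \sqrt{\pi} e^{- \frac{b^{2}}{16}}.$$

Setting $b = \frac{3}{2}$:
$$I = - \frac{3 \sqrt{\pi}}{e^{\frac{9}{64}}}.$$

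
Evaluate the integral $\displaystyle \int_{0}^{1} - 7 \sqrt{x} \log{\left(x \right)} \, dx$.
$\frac{28}{9}$

Begin with the known integral
$$J(a) = \int_{0}^{1} - 7 x^{a} \, dx = - \frac{7}{a + 1}.$$

Differentiating under the integral sign brings down a factor of $\ln x$:
$$\frac{dJ}{da} = \int_{0}^{1} - 7 x^{a} \log{\left(x \right)} \, dx = \frac{7}{\left(a + 1\right)^{2}}.$$

The integral on the left is $I$, so $I = \frac{7}{\left(a + 1\right)^{2}}$.

Setting $a = \frac{1}{2}$:
$$I = \frac{28}{9}.$$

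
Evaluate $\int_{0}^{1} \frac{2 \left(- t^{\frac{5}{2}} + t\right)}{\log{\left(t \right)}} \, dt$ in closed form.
$\log{\left(\frac{16}{49} \right)}$

Replace the exponent $1$ by a parameter $a$: let $I(a) = \int_{0}^{1} \frac{2 \left(- t^{\frac{5}{2}} + t^{a}\right)}{\log{\left(t \right)}} \, dt$.

Since $\dfrac{\partial}{\partial a}\,t^{a} = t^{a} \ln t$, the $\ln t$ in the denominator cancels and
$$\frac{dI}{da} = \int_{0}^{1} 2 t^{a} \, dt = 2 \left[\frac{t^{a+1}}{a+1}\right]_0^1 = \frac{2}{a + 1}.$$

Integrating with respect to $a$ gives $I(a) = \log{\left(\frac{4 \left(a + 1\right)^{2}}{49} \right)} + C$.

At $a = \frac{5}{2}$ the integrand is identically $0$, so $I(\frac{5}{2}) = 0$. The closed form gives $0$, hence $C = 0$.

Setting $a = 1$:
$$I = \log{\left(\frac{16}{49} \right)}.$$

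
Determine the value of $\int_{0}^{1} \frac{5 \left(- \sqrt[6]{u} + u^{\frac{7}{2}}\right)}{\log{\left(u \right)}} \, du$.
$- \log{\left(\frac{16807}{14348907} \right)}$

Introduce a parameter $a$ in the exponent: let $I(a) = \int_{0}^{1} \frac{5 \left(u^{\frac{7}{2}} - u^{a}\right)}{\log{\left(u \right)}} \, du$.

Since $\dfrac{\partial}{\partial a}\,u^{a} = u^{a} \ln u$, the $\ln u$ in the denominator cancels and
$$\frac{dI}{da} = \int_{0}^{1} -5 u^{a} \, du = -5 \left[\frac{u^{a+1}}{a+1}\right]_0^1 = - \frac{5}{a + 1}.$$

Integrating with respect to $a$ gives $I(a) = - \log{\left(\frac{32 \left(a + 1\right)^{5}}{59049} \right)} + C$.

At $a = \frac{7}{2}$ the integrand is identically $0$, so $I(\frac{7}{2}) = 0$. The closed form gives $0$, hence $C = 0$.

Setting $a = \frac{1}{6}$:
$$I = - \log{\left(\frac{16807}{14348907} \right)}.$$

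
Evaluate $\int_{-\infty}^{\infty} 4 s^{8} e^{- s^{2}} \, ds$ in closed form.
$\frac{105 \sqrt{\pi}}{4}$

Begin with the known integral
$$J(a) = \int_{-\infty}^{\infty} 4 e^{- a s^{2}} \, ds = \frac{4 \sqrt{\pi}}{\sqrt{a}}.$$

Differentiating under the integral sign brings down a factor of $(-s^2)$:
$$\frac{dJ}{da} = \int_{-\infty}^{\infty} - 4 s^{2} e^{- a s^{2}} \, ds = - \frac{2 \sqrt{\pi}}{a^{\frac{3}{2}}}.$$

Repeating $4$ times in total — each differentiation brings down another $(-s^2)$ — gives
$$\frac{d^{4}J}{da^{4}} = \int_{-\infty}^{\infty} 4 s^{8} e^{- a s^{2}} \, ds = \frac{105 \sqrt{\pi}}{4 a^{\frac{9}{2}}},$$
and the integrand here is exactly the target integrand, so $I = \frac{105 \sqrt{\pi}}{4 a^{\frac{9}{2}}}$.

Setting $a = 1$:
$$I = \frac{105 \sqrt{\pi}}{4}.$$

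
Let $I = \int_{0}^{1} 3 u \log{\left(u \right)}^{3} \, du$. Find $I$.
$- \frac{9}{8}$

Begin with the known integral
$$J(a) = \int_{0}^{1} 3 u^{a} \, du = \frac{3}{a + 1}.$$

Differentiating under the integral sign brings down a factor of $\ln u$:
$$\frac{dJ}{da} = \int_{0}^{1} 3 u^{a} \log{\left(u \right)} \, du = - \frac{3}{\left(a + 1\right)^{2}}.$$

Repeating $3$ times in total — each differentiation brings down another $\ln u$ — gives
$$\frac{d^{3}J}{da^{3}} = \int_{0}^{1} 3 u^{a} \log{\left(u \right)}^{3} \, du = - \frac{18}{\left(a + 1\right)^{4}},$$
and the integrand here is exactly the target integrand, so $I = - \frac{18}{\left(a + 1\right)^{4}}$.

Setting $a = 1$:
$$I = - \frac{9}{8}.$$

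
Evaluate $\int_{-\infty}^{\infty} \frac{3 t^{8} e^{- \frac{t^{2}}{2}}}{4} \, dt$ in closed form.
$\frac{315 \sqrt{2} \sqrt{\pi}}{4}$

Consider the simpler parametrised integral
$$J(a) = \int_{-\infty}^{\infty} \frac{3 e^{- a t^{2}}}{4} \, dt = \frac{3 \sqrt{\pi}}{4 \sqrt{a}}.$$

Differentiating under the integral sign brings down a factor of $(-t^2)$:
$$\frac{dJ}{da} = \int_{-\infty}^{\infty} - \frac{3 t^{2} e^{- a t^{2}}}{4} \, dt = - \frac{3 \sqrt{\pi}}{8 a^{\frac{3}{2}}}.$$

Repeating $4$ times in total — each differentiation brings down another $(-t^2)$ — gives
$$\frac{d^{4}J}{da^{4}} = \int_{-\infty}^{\infty} \frac{3 t^{8} e^{- a t^{2}}}{4} \, dt = \frac{315 \sqrt{\pi}}{64 a^{\frac{9}{2}}},$$
and the integrand here is exactly the target integrand, so $I = \frac{315 \sqrt{\pi}}{64 a^{\frac{9}{2}}}$.

Setting $a = \frac{1}{2}$:
$$I = \frac{315 \sqrt{2} \sqrt{\pi}}{4}.$$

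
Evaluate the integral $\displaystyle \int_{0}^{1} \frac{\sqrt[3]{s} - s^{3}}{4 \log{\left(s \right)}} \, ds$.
$- \frac{\log{\left(3 \right)}}{4}$

Consider the one-parameter family: let $I(a) = \int_{0}^{1} \frac{\sqrt[3]{s} - s^{a}}{4 \log{\left(s \right)}} \, ds$.

Since $\dfrac{\partial}{\partial a}\,s^{a} = s^{a} \ln s$, the $\ln s$ in the denominator cancels and
$$\frac{dI}{da} = \int_{0}^{1} - \frac{1}{4} s^{a} \, ds = - \frac{1}{4} \left[\frac{s^{a+1}}{a+1}\right]_0^1 = - \frac{1}{4 a + 4}.$$

Integrating with respect to $a$ gives $I(a) = - \frac{\log{\left(a + 1 \right)}}{4} - \frac{\log{\left(3 \right)}}{4} + \frac{\log{\left(2 \right)}}{2} + C$.

At $a = \frac{1}{3}$ the integrand is identically $0$, so $I(\frac{1}{3}) = 0$. The closed form gives $0$, hence $C = 0$.

Setting $a = 3$:
$$I = - \frac{\log{\left(3 \right)}}{4}.$$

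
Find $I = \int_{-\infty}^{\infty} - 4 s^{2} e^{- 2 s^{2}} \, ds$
$- \frac{\sqrt{2} \sqrt{\pi}}{2}$

Start from the elementary integral
$$J(a) = \int_{-\infty}^{\infty} - 4 e^{- a s^{2}} \, ds = - \frac{4 \sqrt{\pi}}{\sqrt{a}}.$$

Differentiating under the integral sign brings down a factor of $(-s^2)$:
$$\frac{dJ}{da} = \int_{-\infty}^{\infty} 4 s^{2} e^{- a s^{2}} \, ds = \frac{2 \sqrt{\pi}}{a^{\frac{3}{2}}}.$$

The integral on the left is $-I$, so $I = - \frac{2 \sqrt{\pi}}{a^{\frac{3}{2}}}$.

Setting $a = 2$:
$$I = - \frac{\sqrt{2} \sqrt{\pi}}{2}.$$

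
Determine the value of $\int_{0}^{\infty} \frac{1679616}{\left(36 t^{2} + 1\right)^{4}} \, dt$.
$43740 \pi$

Start from the standard arctangent integral
$$J(a) = \int_{0}^{\infty} \frac{1}{a^{2} + t^{2}} \, dt = \frac{\pi}{2 a}.$$

Differentiating under the integral sign with respect to $a$,
$$\frac{dJ}{da} = \int_{0}^{\infty} - \frac{2 a}{\left(a^{2} + t^{2}\right)^{2}} \, dt = - \frac{\pi}{2 a^{2}},$$
so $\int_{0}^{\infty} \frac{1}{\left(a^{2} + t^{2}\right)^{2}} \, dt = \frac{\pi}{4 a^{3}}$.

Repeating — each differentiation of $1/(t^2+a^2)^j$ produces $-2ja/(t^2+a^2)^{j+1}$ — and dividing through by $-2ja$ at each step yields, after $3$ differentiations in total,
$$\int_{0}^{\infty} \frac{1}{\left(a^{2} + t^{2}\right)^{4}} \, dt = \frac{5 \pi}{32 a^{7}}.$$

Setting $a = \frac{1}{6}$:
$$I = 43740 \pi.$$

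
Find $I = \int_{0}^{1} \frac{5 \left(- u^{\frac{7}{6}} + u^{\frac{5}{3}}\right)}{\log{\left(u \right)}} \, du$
$- \log{\left(\frac{371293}{1048576} \right)}$

Consider the one-parameter family: let $I(a) = \int_{0}^{1} \frac{5 \left(u^{\frac{5}{3}} - u^{a}\right)}{\log{\left(u \right)}} \, du$.

Since $\dfrac{\partial}{\partial a}\,u^{a} = u^{a} \ln u$, the $\ln u$ in the denominator cancels and
$$\frac{dI}{da} = \int_{0}^{1} -5 u^{a} \, du = -5 \left[\frac{u^{a+1}}{a+1}\right]_0^1 = - \frac{5}{a + 1}.$$

Integrating with respect to $a$ gives $I(a) = - \log{\left(\frac{243 \left(a + 1\right)^{5}}{32768} \right)} + C$.

At $a = \frac{5}{3}$ the integrand is identically $0$, so $I(\frac{5}{3}) = 0$. The closed form gives $0$, hence $C = 0$.

Setting $a = \frac{7}{6}$:
$$I = - \log{\left(\frac{371293}{1048576} \right)}.$$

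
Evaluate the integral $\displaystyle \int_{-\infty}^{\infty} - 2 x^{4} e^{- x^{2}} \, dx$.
$- \frac{3 \sqrt{\pi}}{2}$

Start from the elementary integral
$$J(a) = \int_{-\infty}^{\infty} - 2 e^{- a x^{2}} \, dx = - \frac{2 \sqrt{\pi}}{\sqrt{a}}.$$

Differentiating under the integral sign brings down a factor of $(-x^2)$:
$$\frac{dJ}{da} = \int_{-\infty}^{\infty} 2 x^{2} e^{- a x^{2}} \, dx = \frac{\sqrt{\pi}}{a^{\frac{3}{2}}}.$$

Repeating twice in total — each differentiation brings down another $(-x^2)$ — gives
$$\frac{d^{2}J}{da^{2}} = \int_{-\infty}^{\infty} - 2 x^{4} e^{- a x^{2}} \, dx = - \frac{3 \sqrt{\pi}}{2 a^{\frac{5}{2}}},$$
and the integrand here is exactly the target integrand, so $I = - \frac{3 \sqrt{\pi}}{2 a^{\frac{5}{2}}}$.

Setting $a = 1$:
$$I = - \frac{3 \sqrt{\pi}}{2}.$$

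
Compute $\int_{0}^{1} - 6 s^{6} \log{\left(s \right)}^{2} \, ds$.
$- \frac{12}{343}$

Start from the elementary integral
$$J(a) = \int_{0}^{1} - 6 s^{a} \, ds = - \frac{6}{a + 1}.$$

Differentiating under the integral sign brings down a factor of $\ln s$:
$$\frac{dJ}{da} = \int_{0}^{1} - 6 s^{a} \log{\left(s \right)} \, ds = \frac{6}{\left(a + 1\right)^{2}}.$$

Repeating twice in total — each differentiation brings down another $\ln s$ — gives
$$\frac{d^{2}J}{da^{2}} = \int_{0}^{1} - 6 s^{a} \log{\left(s \right)}^{2} \, ds = - \frac{12}{\left(a + 1\right)^{3}},$$
and the integrand here is exactly the target integrand, so $I = - \frac{12}{\left(a + 1\right)^{3}}$.

Setting $a = 6$:
$$I = - \frac{12}{343}.$$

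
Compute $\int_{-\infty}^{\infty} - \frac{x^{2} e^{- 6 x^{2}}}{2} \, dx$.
$- \frac{\sqrt{6} \sqrt{\pi}}{144}$

Consider the simpler parametrised integral
$$J(a) = \int_{-\infty}^{\infty} - \frac{e^{- a x^{2}}}{2} \, dx = - \frac{\sqrt{\pi}}{2 \sqrt{a}}.$$

Differentiating under the integral sign brings down a factor of $(-x^2)$:
$$\frac{dJ}{da} = \int_{-\infty}^{\infty} \frac{x^{2} e^{- a x^{2}}}{2} \, dx = \frac{\sqrt{\pi}}{4 a^{\frac{3}{2}}}.$$

The integral on the left is $-I$, so $I = - \frac{\sqrt{\pi}}{4 a^{\frac{3}{2}}}$.

Setting $a = 6$:
$$I = - \frac{\sqrt{6} \sqrt{\pi}}{144}.$$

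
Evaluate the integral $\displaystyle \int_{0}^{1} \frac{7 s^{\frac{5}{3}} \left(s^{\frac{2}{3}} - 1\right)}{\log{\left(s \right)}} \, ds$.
$- \log{\left(\frac{16384}{78125} \right)}$

Introduce a parameter $a$ in the exponent: let $I(a) = \int_{0}^{1} \frac{7 \left(s^{\frac{7}{3}} - s^{a}\right)}{\log{\left(s \right)}} \, ds$.

Since $\dfrac{\partial}{\partial a}\,s^{a} = s^{a} \ln s$, the $\ln s$ in the denominator cancels and
$$\frac{dI}{da} = \int_{0}^{1} -7 s^{a} \, ds = -7 \left[\frac{s^{a+1}}{a+1}\right]_0^1 = - \frac{7}{a + 1}.$$

Integrating with respect to $a$ gives $I(a) = - \log{\left(\frac{2187 \left(a + 1\right)^{7}}{10000000} \right)} + C$.

At $a = \frac{7}{3}$ the integrand is identically $0$, so $I(\frac{7}{3}) = 0$. The closed form gives $0$, hence $C = 0$.

Setting $a = \frac{5}{3}$:
$$I = - \log{\left(\frac{16384}{78125} \right)}.$$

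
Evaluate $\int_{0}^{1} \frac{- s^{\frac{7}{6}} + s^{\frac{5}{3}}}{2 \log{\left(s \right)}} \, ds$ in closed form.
$- \frac{\log{\left(13 \right)}}{2} + 2 \log{\left(2 \right)}$

Consider the one-parameter family: let $I(a) = \int_{0}^{1} \frac{- s^{\frac{7}{6}} + s^{a}}{2 \log{\left(s \right)}} \, ds$.

Since $\dfrac{\partial}{\partial a}\,s^{a} = s^{a} \ln s$, the $\ln s$ in the denominator cancels and
$$\frac{dI}{da} = \int_{0}^{1} \frac{1}{2} s^{a} \, ds = \frac{1}{2} \left[\frac{s^{a+1}}{a+1}\right]_0^1 = \frac{1}{2 \left(a + 1\right)}.$$

Integrating with respect to $a$ gives $I(a) = \log{\left(\frac{\sqrt{78} \sqrt{a + 1}}{13} \right)} + C$.

At $a = \frac{7}{6}$ the integrand is identically $0$, so $I(\frac{7}{6}) = 0$. The closed form gives $0$, hence $C = 0$.

Setting $a = \frac{5}{3}$:
$$I = - \frac{\log{\left(13 \right)}}{2} + 2 \log{\left(2 \right)}.$$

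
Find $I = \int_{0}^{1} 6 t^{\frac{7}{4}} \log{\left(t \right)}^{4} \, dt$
$\frac{147456}{161051}$

Start from the elementary integral
$$J(a) = \int_{0}^{1} 6 t^{a} \, dt = \frac{6}{a + 1}.$$

Differentiating under the integral sign brings down a factor of $\ln t$:
$$\frac{dJ}{da} = \int_{0}^{1} 6 t^{a} \log{\left(t \right)} \, dt = - \frac{6}{\left(a + 1\right)^{2}}.$$

Repeating $4$ times in total — each differentiation brings down another $\ln t$ — gives
$$\frac{d^{4}J}{da^{4}} = \int_{0}^{1} 6 t^{a} \log{\left(t \right)}^{4} \, dt = \frac{144}{\left(a + 1\right)^{5}},$$
and the integrand here is exactly the target integrand, so $I = \frac{144}{\left(a + 1\right)^{5}}$.

Setting $a = \frac{7}{4}$:
$$I = \frac{147456}{161051}.$$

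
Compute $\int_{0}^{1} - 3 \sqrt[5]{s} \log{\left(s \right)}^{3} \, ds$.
$\frac{625}{72}$

Start from the elementary integral
$$J(a) = \int_{0}^{1} - 3 s^{a} \, ds = - \frac{3}{a + 1}.$$

Differentiating under the integral sign brings down a factor of $\ln s$:
$$\frac{dJ}{da} = \int_{0}^{1} - 3 s^{a} \log{\left(s \right)} \, ds = \frac{3}{\left(a + 1\right)^{2}}.$$

Repeating $3$ times in total — each differentiation brings down another $\ln s$ — gives
$$\frac{d^{3}J}{da^{3}} = \int_{0}^{1} - 3 s^{a} \log{\left(s \right)}^{3} \, ds = \frac{18}{\left(a + 1\right)^{4}},$$
and the integrand here is exactly the target integrand, so $I = \frac{18}{\left(a + 1\right)^{4}}$.

Setting $a = \frac{1}{5}$:
$$I = \frac{625}{72}.$$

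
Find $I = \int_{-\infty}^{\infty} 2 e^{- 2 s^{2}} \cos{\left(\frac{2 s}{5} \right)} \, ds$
$\frac{\sqrt{2} \sqrt{\pi}}{e^{\frac{1}{50}}}$

Treat the cosine frequency as a parameter and define $I(b) = \int_{-\infty}^{\infty} 2 e^{- 2 s^{2}} \cos{\left(b s \right)} \, ds$.

Differentiating under the integral sign,
$$I'(b) = \int_{-\infty}^{\infty} - 2 s e^{- 2 s^{2}} \sin{\left(b s \right)} \, ds.$$

Integrate $\int_{-\infty}^{\infty} s \sin(b s)\, e^{- 2 s^{2}}\, ds$ by parts with $u = \sin(b s)$ and $dv = s\, e^{- 2 s^{2}}\, ds$, giving $v = - \frac{e^{- 2 s^{2}}}{4}$. The boundary term vanishes and
$$\int_{-\infty}^{\infty} s \sin(b s)\, e^{- 2 s^{2}}\, ds = \frac{b}{4} \int_{-\infty}^{\infty} \cos(b s)\, e^{- 2 s^{2}}\, ds,$$
so $I'(b) = - \frac{b}{4}\, I(b)$.

This is a separable first-order ODE; solving with the initial condition $I(0) = \int_{-\infty}^{\infty} 2 e^{- 2 s^{2}}\,ds = \sqrt{2} \sqrt{\pi}$ gives
$$I(b) = \sqrt{2} \sqrt{\pi} e^{- \frac{b^{2}}{8}}.$$

Setting $b = \frac{2}{5}$:
$$I = \frac{\sqrt{2} \sqrt{\pi}}{e^{\frac{1}{50}}}.$$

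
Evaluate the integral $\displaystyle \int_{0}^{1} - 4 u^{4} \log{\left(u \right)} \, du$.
$\frac{4}{25}$

Start from the elementary integral
$$J(a) = \int_{0}^{1} - 4 u^{a} \, du = - \frac{4}{a + 1}.$$

Differentiating under the integral sign brings down a factor of $\ln u$:
$$\frac{dJ}{da} = \int_{0}^{1} - 4 u^{a} \log{\left(u \right)} \, du = \frac{4}{\left(a + 1\right)^{2}}.$$

The integral on the left is $I$, so $I = \frac{4}{\left(a + 1\right)^{2}}$.

Setting $a = 4$:
$$I = \frac{4}{25}.$$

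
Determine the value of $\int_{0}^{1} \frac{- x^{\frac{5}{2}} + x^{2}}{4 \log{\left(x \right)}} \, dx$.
$- \frac{\log{\left(7 \right)}}{4} + \frac{\log{\left(2 \right)}}{4} + \frac{\log{\left(3 \right)}}{4}$

Introduce a parameter $a$ in the exponent: let $I(a) = \int_{0}^{1} \frac{- x^{\frac{5}{2}} + x^{a}}{4 \log{\left(x \right)}} \, dx$.

Since $\dfrac{\partial}{\partial a}\,x^{a} = x^{a} \ln x$, the $\ln x$ in the denominator cancels and
$$\frac{dI}{da} = \int_{0}^{1} \frac{1}{4} x^{a} \, dx = \frac{1}{4} \left[\frac{x^{a+1}}{a+1}\right]_0^1 = \frac{1}{4 \left(a + 1\right)}.$$

Integrating with respect to $a$ gives $I(a) = \frac{\log{\left(a + 1 \right)}}{4} - \frac{\log{\left(7 \right)}}{4} + \frac{\log{\left(2 \right)}}{4} + C$.

At $a = \frac{5}{2}$ the integrand is identically $0$, so $I(\frac{5}{2}) = 0$. The closed form gives $0$, hence $C = 0$.

Setting $a = 2$:
$$I = - \frac{\log{\left(7 \right)}}{4} + \frac{\log{\left(2 \right)}}{4} + \frac{\log{\left(3 \right)}}{4}.$$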